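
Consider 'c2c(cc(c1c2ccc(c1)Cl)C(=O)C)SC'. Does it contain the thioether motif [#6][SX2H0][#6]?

Yes

The pattern [#6][SX2H0][#6] describes an aliphatic sulfur bridging two carbons with no H on the sulfur — a thioether.
The molecule carries a methylthio ether (-SCH3), whose atoms satisfy every constraint of the query, so the pattern matches.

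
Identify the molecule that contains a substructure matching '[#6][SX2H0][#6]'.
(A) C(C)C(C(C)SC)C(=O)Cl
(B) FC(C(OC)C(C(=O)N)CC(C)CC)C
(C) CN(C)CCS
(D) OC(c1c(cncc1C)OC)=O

A

[#6][SX2H0][#6] describes an aliphatic sulfur bridging two carbons with no H on the sulfur (a thioether).
(A) contains a methylthio ether (-SCH3), which satisfies every atom and bond constraint.
(B) has a methoxy ether (-OCH3) but the bridging atom is O, not S.
(C) has a thiol (-SH) but the sulfur has H1, not H0 bridging two carbons.
(D) has a methoxy ether (-OCH3) but the bridging atom is O, not S.
So the answer is (A).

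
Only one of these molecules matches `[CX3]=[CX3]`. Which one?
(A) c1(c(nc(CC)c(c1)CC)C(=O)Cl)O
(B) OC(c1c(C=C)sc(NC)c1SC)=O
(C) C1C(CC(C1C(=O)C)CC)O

[CX3]=[CX3] describes a non-aromatic C=C double bond between two sp2 carbons (an alkene).
(A) has an ethyl group (-CH2CH3) but its C-C bond is a single bond between CX4 carbons, not CX3=CX3.
(B) contains a vinyl group (-CH=CH2), which satisfies every atom and bond constraint.
(C) has an ethyl group (-CH2CH3) but its C-C bond is a single bond between CX4 carbons, not CX3=CX3.
So the answer is (B).

B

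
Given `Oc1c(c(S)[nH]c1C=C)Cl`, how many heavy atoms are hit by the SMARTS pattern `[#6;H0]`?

4

The query [#6;H0] means: any carbon with no attached hydrogen.
Check the 10 heavy atoms by environment: 1× n (aromatic, H1) → no; 4× c (aromatic, H0) → match; 1× S (H1) → no; 1× O (H1) → no; 1× C (H1) → no; 1× C (H2) → no; 1× Cl (H0) → no.
That gives 4 matching atoms.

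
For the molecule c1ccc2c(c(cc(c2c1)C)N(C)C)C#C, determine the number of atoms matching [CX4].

3

The query [CX4] means: C with X4: aliphatic carbon with exactly 4 total connections (bonds + H).
Check the 16 heavy atoms by environment: 10× c (aromatic, X3) → no; 1× N (X3) → no; 3× C (X4) → match; 2× C (X2) → no.
That gives 3 matching atoms.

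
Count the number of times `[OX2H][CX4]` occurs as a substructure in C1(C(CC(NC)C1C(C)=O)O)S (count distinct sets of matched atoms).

[OX2H][CX4] is the SMARTS for an aliphatic alcohol: a hydroxyl oxygen bound to an sp3 (X4) carbon.
Exactly one fragment in the molecule meets all constraints, giving 1 match.

1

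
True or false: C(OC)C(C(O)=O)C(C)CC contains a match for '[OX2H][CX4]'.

False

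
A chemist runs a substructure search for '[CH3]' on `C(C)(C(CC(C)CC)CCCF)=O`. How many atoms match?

The query [CH3] means: aliphatic carbon with exactly three hydrogens.
Check the 13 heavy atoms by environment: 5× C (H2) → no; 2× C (H1) → no; 3× C (H3) → match; 1× F (H0) → no; 1× C (H0) → no; 1× O (H0) → no.
That gives 3 matching atoms.

3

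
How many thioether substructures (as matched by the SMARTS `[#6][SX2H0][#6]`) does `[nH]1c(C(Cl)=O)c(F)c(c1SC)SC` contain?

2

[#6][SX2H0][#6] is the SMARTS for a thioether: an aliphatic sulfur bridging two carbons with no H on the sulfur.
The molecule carries 2 separate instances of a methylthio ether (-SCH3) meeting every constraint; each maps to a distinct set of atoms, giving 2 matches.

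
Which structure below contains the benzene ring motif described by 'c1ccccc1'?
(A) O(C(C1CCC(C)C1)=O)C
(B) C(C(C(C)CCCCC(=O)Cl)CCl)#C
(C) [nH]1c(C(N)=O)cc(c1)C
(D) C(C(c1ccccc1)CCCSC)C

c1ccccc1 describes six aromatic carbons in a ring (a benzene ring).
(A) has a methyl group (-CH3) but no six-membered all-carbon aromatic ring is present.
(B) has a methyl group (-CH3) but no six-membered all-carbon aromatic ring is present.
(C) has a methyl group (-CH3) but no six-membered all-carbon aromatic ring is present.
(D) contains a phenyl ring, which satisfies every atom and bond constraint.
So the answer is (D).

D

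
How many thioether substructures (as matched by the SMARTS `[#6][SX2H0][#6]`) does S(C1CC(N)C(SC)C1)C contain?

2

[#6][SX2H0][#6] is the SMARTS for a thioether: an aliphatic sulfur bridging two carbons with no H on the sulfur.
The molecule carries 2 separate instances of a methylthio ether (-SCH3) meeting every constraint; each maps to a distinct set of atoms, giving 2 matches.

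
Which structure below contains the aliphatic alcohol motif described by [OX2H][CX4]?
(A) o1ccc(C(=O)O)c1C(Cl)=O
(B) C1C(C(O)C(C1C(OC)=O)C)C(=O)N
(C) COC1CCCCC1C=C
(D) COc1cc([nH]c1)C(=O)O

B

[OX2H][CX4] describes a hydroxyl oxygen bound to an sp3 (X4) carbon (an aliphatic alcohol).
(A) has a carboxylic acid group (-C(=O)OH) but the -OH is on a CX3 carbonyl carbon, not a CX4 carbon.
(B) contains a hydroxyl group (-OH), which satisfies every atom and bond constraint.
(C) has a methoxy ether (-OCH3) but the oxygen has H0 (ether), not H1.
(D) has a methoxy ether (-OCH3) but the oxygen has H0 (ether), not H1.
So the answer is (B).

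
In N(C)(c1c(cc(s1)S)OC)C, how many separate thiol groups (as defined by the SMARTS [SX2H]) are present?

[SX2H] is the SMARTS for a thiol: an aliphatic sulfur with two connections, one being H.
Exactly one fragment in the molecule meets all constraints, giving 1 match.

1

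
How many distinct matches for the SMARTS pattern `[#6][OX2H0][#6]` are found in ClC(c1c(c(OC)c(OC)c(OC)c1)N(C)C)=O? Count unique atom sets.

3

[#6][OX2H0][#6] is the SMARTS for an ether: an aliphatic oxygen bridging two carbons with no H on the oxygen.
The molecule carries 3 separate instances of a methoxy ether (-OCH3) meeting every constraint; each maps to a distinct set of atoms, giving 3 matches.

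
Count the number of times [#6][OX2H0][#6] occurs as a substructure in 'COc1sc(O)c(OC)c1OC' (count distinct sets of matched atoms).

[#6][OX2H0][#6] is the SMARTS for an ether: an aliphatic oxygen bridging two carbons with no H on the oxygen.
The molecule carries 3 separate instances of a methoxy ether (-OCH3) meeting every constraint; each maps to a distinct set of atoms, giving 3 matches.

3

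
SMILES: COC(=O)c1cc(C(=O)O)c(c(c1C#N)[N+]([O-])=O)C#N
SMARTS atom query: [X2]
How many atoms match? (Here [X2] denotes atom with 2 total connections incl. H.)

4

The query [X2] means: any atom with exactly two total connections (bonds + H).
Check the 20 heavy atoms by environment: 6× c (aromatic, X3) → no; 2× C (X3) → no; 3× O (X1) → no; 2× O (X2) → match; 1× C (X4) → no; 2× C (X2) → match; 2× N (X1) → no; 1× N (charge +1, X3) → no; 1× O (charge -1, X1) → no.
Summing the matching environments: 2 + 2 = 4 matching atoms.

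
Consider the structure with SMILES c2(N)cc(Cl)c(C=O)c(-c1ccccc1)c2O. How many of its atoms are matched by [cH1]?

6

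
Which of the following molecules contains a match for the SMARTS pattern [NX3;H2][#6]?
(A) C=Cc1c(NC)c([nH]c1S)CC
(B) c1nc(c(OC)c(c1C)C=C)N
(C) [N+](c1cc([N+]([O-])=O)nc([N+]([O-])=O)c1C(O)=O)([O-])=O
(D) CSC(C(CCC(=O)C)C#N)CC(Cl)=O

B

[NX3;H2][#6] describes a trivalent nitrogen with two H attached to carbon (a primary amine).
(A) has an N-methylamino group (-NHCH3) but the nitrogen bears two carbons and only one H (H1), not H2.
(B) contains a primary amino group (-NH2), which satisfies every atom and bond constraint.
(C) has a nitro group (-[N+](=O)[O-]) but the nitrogen is [N+] with no H, not NX3H2.
(D) has a nitrile (-C#N) but the nitrogen is NX1 (triple-bonded), not NX3 with two H.
So the answer is (B).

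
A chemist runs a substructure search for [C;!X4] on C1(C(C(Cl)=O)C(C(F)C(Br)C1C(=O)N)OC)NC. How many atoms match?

The query [C;!X4] means: aliphatic carbon that does not have four total connections.
Check the 18 heavy atoms by environment: 8× C (X4) → no; 1× O (X2) → no; 2× C (X3) → match; 2× O (X1) → no; 2× N (X3) → no; 1× Br (X1) → no; 1× F (X1) → no; 1× Cl (X1) → no.
That gives 2 matching atoms.

2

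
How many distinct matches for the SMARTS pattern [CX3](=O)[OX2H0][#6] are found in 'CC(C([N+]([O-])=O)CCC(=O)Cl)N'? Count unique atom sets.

0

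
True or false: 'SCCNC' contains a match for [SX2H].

True

The pattern [SX2H] describes an aliphatic sulfur with two connections, one being H — a thiol.
The molecule carries a thiol (-SH), whose atoms satisfy every constraint of the query, so the pattern matches.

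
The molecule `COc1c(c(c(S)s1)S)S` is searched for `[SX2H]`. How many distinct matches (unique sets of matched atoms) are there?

[SX2H] is the SMARTS for a thiol: an aliphatic sulfur with two connections, one being H.
The molecule carries 3 separate instances of a thiol (-SH) meeting every constraint; each maps to a distinct set of atoms, giving 3 matches.

3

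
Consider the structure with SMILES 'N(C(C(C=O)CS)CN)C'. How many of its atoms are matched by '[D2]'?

4

Check the 10 heavy atoms by environment: 3× C (D2) → match; 2× C (D3) → no; 1× N (D1) → no; 1× O (D1) → no; 1× N (D2) → match; 1× C (D1) → no; 1× S (D1) → no.
Summing the matching environments: 3 + 1 = 4 matching atoms.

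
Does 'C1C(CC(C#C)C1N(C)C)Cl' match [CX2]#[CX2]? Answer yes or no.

Yes

The pattern [CX2]#[CX2] describes a carbon-carbon triple bond — an alkyne.
The molecule carries an ethynyl group (-C#CH), whose atoms satisfy every constraint of the query, so the pattern matches.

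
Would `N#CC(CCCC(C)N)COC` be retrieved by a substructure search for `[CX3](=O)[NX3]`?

No

The pattern [CX3](=O)[NX3] describes a carbonyl carbon bonded to a trivalent nitrogen — an amide.
The closest candidate here is a primary amino group (-NH2), but the -NH2 is not attached to a carbonyl carbon. No other fragment satisfies the full query, so there is no match.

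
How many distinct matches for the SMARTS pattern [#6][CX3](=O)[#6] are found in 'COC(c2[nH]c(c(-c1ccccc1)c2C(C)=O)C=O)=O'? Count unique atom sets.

[#6][CX3](=O)[#6] is the SMARTS for a ketone: a carbonyl carbon (no H) flanked by two carbons.
Exactly one fragment in the molecule meets all constraints, giving 1 match.

1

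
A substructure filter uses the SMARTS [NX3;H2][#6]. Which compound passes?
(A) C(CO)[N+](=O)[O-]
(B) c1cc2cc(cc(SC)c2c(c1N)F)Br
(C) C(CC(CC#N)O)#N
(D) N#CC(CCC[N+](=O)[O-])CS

[NX3;H2][#6] describes a trivalent nitrogen with two H attached to carbon (a primary amine).
(A) has a nitro group (-[N+](=O)[O-]) but the nitrogen is [N+] with no H, not NX3H2.
(B) contains a primary amino group (-NH2), which satisfies every atom and bond constraint.
(C) has a nitrile (-C#N) but the nitrogen is NX1 (triple-bonded), not NX3 with two H.
(D) has a nitrile (-C#N) but the nitrogen is NX1 (triple-bonded), not NX3 with two H.
So the answer is (B).

B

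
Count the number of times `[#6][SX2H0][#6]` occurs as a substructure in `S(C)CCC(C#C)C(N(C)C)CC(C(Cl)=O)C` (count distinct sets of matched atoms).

1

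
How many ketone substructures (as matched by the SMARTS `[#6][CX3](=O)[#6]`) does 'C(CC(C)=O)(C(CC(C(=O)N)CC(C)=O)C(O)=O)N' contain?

2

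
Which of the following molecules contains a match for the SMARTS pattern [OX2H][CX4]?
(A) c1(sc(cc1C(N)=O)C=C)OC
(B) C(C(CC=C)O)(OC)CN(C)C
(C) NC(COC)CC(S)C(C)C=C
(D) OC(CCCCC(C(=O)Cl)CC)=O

[OX2H][CX4] describes a hydroxyl oxygen bound to an sp3 (X4) carbon (an aliphatic alcohol).
(A) has a methoxy ether (-OCH3) but the oxygen has H0 (ether), not H1.
(B) contains a hydroxyl group (-OH), which satisfies every atom and bond constraint.
(C) has a methoxy ether (-OCH3) but the oxygen has H0 (ether), not H1.
(D) has a carboxylic acid group (-C(=O)OH) but the -OH is on a CX3 carbonyl carbon, not a CX4 carbon.
So the answer is (B).

B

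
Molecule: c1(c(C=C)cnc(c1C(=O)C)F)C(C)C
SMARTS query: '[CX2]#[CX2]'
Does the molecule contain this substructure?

No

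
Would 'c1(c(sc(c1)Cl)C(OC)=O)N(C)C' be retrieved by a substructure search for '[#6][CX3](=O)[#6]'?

No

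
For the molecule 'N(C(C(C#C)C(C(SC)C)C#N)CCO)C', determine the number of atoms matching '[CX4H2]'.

2

The query [CX4H2] means: sp3 carbon (X4) with exactly two hydrogens.
Check the 16 heavy atoms by environment: 3× C (H3, X4) → no; 4× C (H1, X4) → no; 2× C (H2, X4) → match; 2× C (H0, X2) → no; 1× N (H0, X1) → no; 1× O (H1, X2) → no; 1× C (H1, X2) → no; 1× N (H1, X3) → no; 1× S (H0, X2) → no.
That gives 2 matching atoms.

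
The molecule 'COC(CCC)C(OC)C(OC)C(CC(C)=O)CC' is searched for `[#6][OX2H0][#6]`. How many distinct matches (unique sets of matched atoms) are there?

3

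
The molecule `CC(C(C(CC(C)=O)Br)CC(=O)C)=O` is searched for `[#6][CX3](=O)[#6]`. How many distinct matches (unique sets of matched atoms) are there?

3

[#6][CX3](=O)[#6] is the SMARTS for a ketone: a carbonyl carbon (no H) flanked by two carbons.
The molecule carries 3 separate instances of an acetyl/ketone group (-C(=O)CH3) meeting every constraint; each maps to a distinct set of atoms, giving 3 matches.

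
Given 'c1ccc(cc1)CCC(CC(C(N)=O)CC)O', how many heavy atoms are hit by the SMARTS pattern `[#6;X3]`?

7

Check the 17 heavy atoms by environment: 7× C (X4) → no; 1× O (X2) → no; 6× c (aromatic, X3) → match; 1× C (X3) → match; 1× O (X1) → no; 1× N (X3) → no.
Summing the matching environments: 6 + 1 = 7 matching atoms.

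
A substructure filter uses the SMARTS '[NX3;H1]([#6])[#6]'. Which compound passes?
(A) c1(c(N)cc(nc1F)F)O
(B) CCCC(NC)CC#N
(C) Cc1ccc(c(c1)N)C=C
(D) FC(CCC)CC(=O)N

B

[NX3;H1]([#6])[#6] describes a trivalent nitrogen with one H, bonded to two carbons (a secondary amine).
(A) has a primary amino group (-NH2) but the nitrogen has H2 and only one carbon neighbour.
(B) contains an N-methylamino group (-NHCH3), which satisfies every atom and bond constraint.
(C) has a primary amino group (-NH2) but the nitrogen has H2 and only one carbon neighbour.
(D) has a primary amide (-C(=O)NH2) but the -C(=O)NH2 nitrogen has H2, not H1.
So the answer is (B).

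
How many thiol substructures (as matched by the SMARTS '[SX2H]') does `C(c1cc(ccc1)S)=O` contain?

1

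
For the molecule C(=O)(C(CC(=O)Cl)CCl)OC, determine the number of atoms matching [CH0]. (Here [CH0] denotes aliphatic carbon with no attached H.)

2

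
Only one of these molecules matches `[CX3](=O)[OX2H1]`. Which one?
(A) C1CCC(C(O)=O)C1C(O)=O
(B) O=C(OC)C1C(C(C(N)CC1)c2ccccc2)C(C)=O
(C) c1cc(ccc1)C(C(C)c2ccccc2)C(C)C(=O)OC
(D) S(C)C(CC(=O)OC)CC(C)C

A

[CX3](=O)[OX2H1] describes an sp2 carbon double-bonded to O and single-bonded to an -OH oxygen (a carboxylic acid).
(A) contains a carboxylic acid group (-C(=O)OH), which satisfies every atom and bond constraint.
(B) has a methyl-ester group (-C(=O)OCH3) but the singly-bonded O has no H (OX2H0, not OX2H1).
(C) has a methyl-ester group (-C(=O)OCH3) but the singly-bonded O has no H (OX2H0, not OX2H1).
(D) has a methyl-ester group (-C(=O)OCH3) but the singly-bonded O has no H (OX2H0, not OX2H1).
So the answer is (A).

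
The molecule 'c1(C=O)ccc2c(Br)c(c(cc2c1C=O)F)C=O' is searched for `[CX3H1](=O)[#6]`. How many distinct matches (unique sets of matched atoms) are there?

3

[CX3H1](=O)[#6] is the SMARTS for an aldehyde: an sp2 carbon with one H, double-bonded to O and single-bonded to carbon.
The molecule carries 3 separate instances of an aldehyde (-CHO) meeting every constraint; each maps to a distinct set of atoms, giving 3 matches.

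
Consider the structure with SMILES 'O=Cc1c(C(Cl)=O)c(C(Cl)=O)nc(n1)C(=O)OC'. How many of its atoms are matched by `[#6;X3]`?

The query [#6;X3] means: any carbon (aromatic or not) with three total connections.
Check the 18 heavy atoms by environment: 2× n (aromatic, X2) → no; 4× c (aromatic, X3) → match; 4× C (X3) → match; 4× O (X1) → no; 2× Cl (X1) → no; 1× O (X2) → no; 1× C (X4) → no.
Summing the matching environments: 4 + 4 = 8 matching atoms.

8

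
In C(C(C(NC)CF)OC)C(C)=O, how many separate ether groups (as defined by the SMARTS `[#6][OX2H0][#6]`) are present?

1

[#6][OX2H0][#6] is the SMARTS for an ether: an aliphatic oxygen bridging two carbons with no H on the oxygen.
Exactly one fragment in the molecule meets all constraints, giving 1 match.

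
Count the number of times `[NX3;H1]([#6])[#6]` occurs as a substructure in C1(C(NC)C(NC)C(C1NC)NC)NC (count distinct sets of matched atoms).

[NX3;H1]([#6])[#6] is the SMARTS for a secondary amine: a trivalent nitrogen with one H, bonded to two carbons.
The molecule carries 5 separate instances of an N-methylamino group (-NHCH3) meeting every constraint; each maps to a distinct set of atoms, giving 5 matches.

5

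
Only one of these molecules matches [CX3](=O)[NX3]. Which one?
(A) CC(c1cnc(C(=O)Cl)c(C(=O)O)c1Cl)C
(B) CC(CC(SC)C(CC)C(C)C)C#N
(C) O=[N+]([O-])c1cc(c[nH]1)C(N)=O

[CX3](=O)[NX3] describes a carbonyl carbon bonded to a trivalent nitrogen (an amide).
(A) has a carboxylic acid group (-C(=O)OH) but the carbonyl is bonded to O, not to an NX3 nitrogen.
(B) has a nitrile (-C#N) but the nitrile N is NX1 (triple-bonded), not NX3.
(C) contains a primary amide (-C(=O)NH2), which satisfies every atom and bond constraint.
So the answer is (C).

C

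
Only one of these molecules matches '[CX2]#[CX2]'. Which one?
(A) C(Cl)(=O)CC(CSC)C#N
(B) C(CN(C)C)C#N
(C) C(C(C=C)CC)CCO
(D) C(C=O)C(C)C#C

[CX2]#[CX2] describes a carbon-carbon triple bond (an alkyne).
(A) has a nitrile (-C#N) but the triple bond is C#N, not C#C.
(B) has a nitrile (-C#N) but the triple bond is C#N, not C#C.
(C) has a vinyl group (-CH=CH2) but the C=C is a double bond; both carbons are CX3, not CX2.
(D) contains an ethynyl group (-C#CH), which satisfies every atom and bond constraint.
So the answer is (D).

D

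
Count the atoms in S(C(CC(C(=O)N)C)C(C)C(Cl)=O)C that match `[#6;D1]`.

3

The query [#6;D1] means: carbon bonded to exactly one heavy atom.
Check the 14 heavy atoms by environment: 3× C (D1) → match; 5× C (D3) → no; 1× C (D2) → no; 2× O (D1) → no; 1× N (D1) → no; 1× S (D2) → no; 1× Cl (D1) → no.
That gives 3 matching atoms.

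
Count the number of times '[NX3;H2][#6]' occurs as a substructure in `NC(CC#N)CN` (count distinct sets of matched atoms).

[NX3;H2][#6] is the SMARTS for a primary amine: a trivalent nitrogen with two H attached to carbon.
The molecule carries 2 separate instances of a primary amino group (-NH2) meeting every constraint; each maps to a distinct set of atoms, giving 2 matches.

2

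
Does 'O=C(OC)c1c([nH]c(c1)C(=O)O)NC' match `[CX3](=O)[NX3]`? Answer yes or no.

No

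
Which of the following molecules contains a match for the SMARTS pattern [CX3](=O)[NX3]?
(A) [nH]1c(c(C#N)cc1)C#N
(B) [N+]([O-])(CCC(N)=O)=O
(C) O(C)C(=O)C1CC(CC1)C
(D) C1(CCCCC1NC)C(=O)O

B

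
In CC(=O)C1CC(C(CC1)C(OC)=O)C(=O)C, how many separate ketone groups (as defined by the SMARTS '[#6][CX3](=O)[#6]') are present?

2

[#6][CX3](=O)[#6] is the SMARTS for a ketone: a carbonyl carbon (no H) flanked by two carbons.
The molecule carries 2 separate instances of an acetyl/ketone group (-C(=O)CH3) meeting every constraint; each maps to a distinct set of atoms, giving 2 matches.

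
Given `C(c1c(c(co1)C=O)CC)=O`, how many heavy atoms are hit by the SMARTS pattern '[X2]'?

1

Check the 11 heavy atoms by environment: 1× o (aromatic, X2) → match; 4× c (aromatic, X3) → no; 2× C (X3) → no; 2× O (X1) → no; 2× C (X4) → no.
That gives 1 matching atom.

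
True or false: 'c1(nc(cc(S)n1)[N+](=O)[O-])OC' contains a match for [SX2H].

True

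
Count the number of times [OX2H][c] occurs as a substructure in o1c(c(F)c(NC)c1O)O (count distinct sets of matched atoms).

[OX2H][c] is the SMARTS for a phenol: a hydroxyl oxygen attached to an aromatic carbon.
The molecule carries 2 separate instances of a hydroxyl group (-OH) meeting every constraint; each maps to a distinct set of atoms, giving 2 matches.

2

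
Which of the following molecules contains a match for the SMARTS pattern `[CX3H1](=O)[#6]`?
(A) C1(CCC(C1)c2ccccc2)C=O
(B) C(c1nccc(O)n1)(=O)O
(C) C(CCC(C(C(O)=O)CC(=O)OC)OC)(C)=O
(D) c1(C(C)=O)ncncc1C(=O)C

A

[CX3H1](=O)[#6] describes an sp2 carbon with one H, double-bonded to O and single-bonded to carbon (an aldehyde).
(A) contains an aldehyde (-CHO), which satisfies every atom and bond constraint.
(B) has a carboxylic acid group (-C(=O)OH) but the carbonyl carbon has H0 and is bonded to O, not H1.
(C) has a methyl-ester group (-C(=O)OCH3) but the carbonyl carbon has H0, not H1.
(D) has an acetyl/ketone group (-C(=O)CH3) but the carbonyl carbon has H0 (two carbon neighbours), not H1.
So the answer is (A).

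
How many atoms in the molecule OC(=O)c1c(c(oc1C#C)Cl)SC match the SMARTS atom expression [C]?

4

The query [C] means: uppercase C matches aliphatic (non-aromatic) carbon only.
Check the 13 heavy atoms by environment: 1× o (aromatic) → no; 4× c (aromatic) → no; 4× C → match; 1× S → no; 2× O → no; 1× Cl → no.
That gives 4 matching atoms.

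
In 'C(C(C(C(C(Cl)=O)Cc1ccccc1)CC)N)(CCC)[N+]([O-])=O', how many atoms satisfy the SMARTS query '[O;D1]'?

3

Check the 23 heavy atoms by environment: 4× C (D2) → no; 5× C (D3) → no; 1× N (charge +1, D3) → no; 1× O (charge -1, D1) → match; 2× O (D1) → match; 2× C (D1) → no; 1× N (D1) → no; 1× c (aromatic, D3) → no; 5× c (aromatic, D2) → no; 1× Cl (D1) → no.
Summing the matching environments: 1 + 2 = 3 matching atoms.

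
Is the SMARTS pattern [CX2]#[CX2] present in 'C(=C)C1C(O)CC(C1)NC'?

The pattern [CX2]#[CX2] describes a carbon-carbon triple bond — an alkyne.
The closest candidate here is a vinyl group (-CH=CH2), but the C=C is a double bond; both carbons are CX3, not CX2. No other fragment satisfies the full query, so there is no match.

No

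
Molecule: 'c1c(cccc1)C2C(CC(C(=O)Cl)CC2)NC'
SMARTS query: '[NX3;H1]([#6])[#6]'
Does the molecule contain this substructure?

Yes

The pattern [NX3;H1]([#6])[#6] describes a trivalent nitrogen with one H, bonded to two carbons — a secondary amine.
The molecule carries an N-methylamino group (-NHCH3), whose atoms satisfy every constraint of the query, so the pattern matches.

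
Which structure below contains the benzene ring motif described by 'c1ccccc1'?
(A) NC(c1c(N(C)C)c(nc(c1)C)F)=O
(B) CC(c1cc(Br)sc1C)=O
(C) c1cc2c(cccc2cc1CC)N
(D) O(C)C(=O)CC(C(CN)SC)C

C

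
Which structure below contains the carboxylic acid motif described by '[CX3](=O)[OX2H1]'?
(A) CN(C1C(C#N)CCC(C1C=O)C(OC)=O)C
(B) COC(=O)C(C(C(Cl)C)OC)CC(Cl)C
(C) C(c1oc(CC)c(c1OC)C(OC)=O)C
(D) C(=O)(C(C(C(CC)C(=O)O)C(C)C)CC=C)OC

D

[CX3](=O)[OX2H1] describes an sp2 carbon double-bonded to O and single-bonded to an -OH oxygen (a carboxylic acid).
(A) has a methyl-ester group (-C(=O)OCH3) but the singly-bonded O has no H (OX2H0, not OX2H1).
(B) has a methyl-ester group (-C(=O)OCH3) but the singly-bonded O has no H (OX2H0, not OX2H1).
(C) has a methyl-ester group (-C(=O)OCH3) but the singly-bonded O has no H (OX2H0, not OX2H1).
(D) contains a carboxylic acid group (-C(=O)OH), which satisfies every atom and bond constraint.
So the answer is (D).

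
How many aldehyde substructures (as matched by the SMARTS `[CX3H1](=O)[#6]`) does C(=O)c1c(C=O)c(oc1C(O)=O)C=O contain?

3

[CX3H1](=O)[#6] is the SMARTS for an aldehyde: an sp2 carbon with one H, double-bonded to O and single-bonded to carbon.
The molecule carries 3 separate instances of an aldehyde (-CHO) meeting every constraint; each maps to a distinct set of atoms, giving 3 matches.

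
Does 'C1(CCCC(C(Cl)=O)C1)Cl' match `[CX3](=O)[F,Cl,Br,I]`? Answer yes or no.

Yes

The pattern [CX3](=O)[F,Cl,Br,I] describes a carbonyl carbon bonded to a halogen — an acyl halide.
The molecule carries an acyl chloride (-C(=O)Cl), whose atoms satisfy every constraint of the query, so the pattern matches.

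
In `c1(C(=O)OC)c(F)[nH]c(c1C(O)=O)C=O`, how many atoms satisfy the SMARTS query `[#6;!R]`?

4

The query [#6;!R] means: carbon not in any ring.
Check the 15 heavy atoms by environment: 1× n (aromatic, in 5-ring) → no; 4× c (aromatic, in 5-ring) → no; 4× C (acyclic) → match; 5× O (acyclic) → no; 1× F (acyclic) → no.
That gives 4 matching atoms.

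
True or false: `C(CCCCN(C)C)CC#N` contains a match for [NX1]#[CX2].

The pattern [NX1]#[CX2] describes a nitrogen triple-bonded to a two-connected carbon — a nitrile.
The molecule carries a nitrile (-C#N), whose atoms satisfy every constraint of the query, so the pattern matches.

True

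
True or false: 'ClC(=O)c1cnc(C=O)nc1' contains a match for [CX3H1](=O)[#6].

The pattern [CX3H1](=O)[#6] describes an sp2 carbon with one H, double-bonded to O and single-bonded to carbon — an aldehyde.
The molecule carries an aldehyde (-CHO), whose atoms satisfy every constraint of the query, so the pattern matches.

True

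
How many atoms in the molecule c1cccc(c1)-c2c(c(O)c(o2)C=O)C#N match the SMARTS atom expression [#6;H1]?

The query [#6;H1] means: any carbon bearing exactly one hydrogen.
Check the 16 heavy atoms by environment: 1× o (aromatic, H0) → no; 5× c (aromatic, H0) → no; 1× C (H0) → no; 1× N (H0) → no; 5× c (aromatic, H1) → match; 1× C (H1) → match; 1× O (H0) → no; 1× O (H1) → no.
Summing the matching environments: 5 + 1 = 6 matching atoms.

6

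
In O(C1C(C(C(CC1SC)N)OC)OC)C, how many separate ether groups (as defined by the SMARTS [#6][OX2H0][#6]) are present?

3

[#6][OX2H0][#6] is the SMARTS for an ether: an aliphatic oxygen bridging two carbons with no H on the oxygen.
The molecule carries 3 separate instances of a methoxy ether (-OCH3) meeting every constraint; each maps to a distinct set of atoms, giving 3 matches.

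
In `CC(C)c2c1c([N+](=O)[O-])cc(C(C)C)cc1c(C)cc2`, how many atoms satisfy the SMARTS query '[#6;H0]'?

The query [#6;H0] means: any carbon with no attached hydrogen.
Check the 20 heavy atoms by environment: 6× c (aromatic, H0) → match; 4× c (aromatic, H1) → no; 1× N (charge +1, H0) → no; 1× O (charge -1, H0) → no; 1× O (H0) → no; 5× C (H3) → no; 2× C (H1) → no.
That gives 6 matching atoms.

6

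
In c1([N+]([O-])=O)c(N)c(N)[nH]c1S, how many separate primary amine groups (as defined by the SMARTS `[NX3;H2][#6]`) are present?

2

[NX3;H2][#6] is the SMARTS for a primary amine: a trivalent nitrogen with two H attached to carbon.
The molecule carries 2 separate instances of a primary amino group (-NH2) meeting every constraint; each maps to a distinct set of atoms, giving 2 matches.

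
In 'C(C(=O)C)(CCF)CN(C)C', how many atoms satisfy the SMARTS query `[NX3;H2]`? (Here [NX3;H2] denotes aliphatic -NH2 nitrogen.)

The query [NX3;H2] means: aliphatic N with 3 total connections, two of them H — an -NH2 nitrogen (amine or amide).
Check the 11 heavy atoms by environment: 3× C (H2, X4) → no; 1× C (H1, X4) → no; 1× N (H0, X3) → no; 3× C (H3, X4) → no; 1× F (H0, X1) → no; 1× C (H0, X3) → no; 1× O (H0, X1) → no.
No environment satisfies the query, so 0 matching atoms.

0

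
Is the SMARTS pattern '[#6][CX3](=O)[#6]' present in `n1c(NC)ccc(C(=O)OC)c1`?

No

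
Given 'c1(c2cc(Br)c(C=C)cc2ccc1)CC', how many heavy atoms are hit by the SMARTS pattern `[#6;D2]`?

7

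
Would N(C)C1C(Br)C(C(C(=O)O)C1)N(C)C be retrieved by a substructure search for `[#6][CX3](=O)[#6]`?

No

The pattern [#6][CX3](=O)[#6] describes a carbonyl carbon (no H) flanked by two carbons — a ketone.
The closest candidate here is a carboxylic acid group (-C(=O)OH), but one neighbour of the carbonyl carbon is O, not C. No other fragment satisfies the full query, so there is no match.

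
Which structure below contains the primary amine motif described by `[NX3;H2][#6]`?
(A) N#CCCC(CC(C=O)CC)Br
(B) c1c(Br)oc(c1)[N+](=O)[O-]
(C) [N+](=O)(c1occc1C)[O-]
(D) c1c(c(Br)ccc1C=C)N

[NX3;H2][#6] describes a trivalent nitrogen with two H attached to carbon (a primary amine).
(A) has a nitrile (-C#N) but the nitrogen is NX1 (triple-bonded), not NX3 with two H.
(B) has a nitro group (-[N+](=O)[O-]) but the nitrogen is [N+] with no H, not NX3H2.
(C) has a nitro group (-[N+](=O)[O-]) but the nitrogen is [N+] with no H, not NX3H2.
(D) contains a primary amino group (-NH2), which satisfies every atom and bond constraint.
So the answer is (D).

D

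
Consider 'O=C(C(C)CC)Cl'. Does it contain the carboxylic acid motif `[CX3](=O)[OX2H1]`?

No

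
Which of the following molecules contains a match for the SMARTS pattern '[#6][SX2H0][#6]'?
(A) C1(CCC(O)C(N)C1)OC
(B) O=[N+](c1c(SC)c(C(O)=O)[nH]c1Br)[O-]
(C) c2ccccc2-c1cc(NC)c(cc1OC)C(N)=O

B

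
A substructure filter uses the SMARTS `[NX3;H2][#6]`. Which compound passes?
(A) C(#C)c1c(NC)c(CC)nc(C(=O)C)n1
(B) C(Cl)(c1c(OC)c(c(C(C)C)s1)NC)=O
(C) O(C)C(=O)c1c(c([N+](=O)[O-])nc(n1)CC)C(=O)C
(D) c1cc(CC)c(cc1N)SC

[NX3;H2][#6] describes a trivalent nitrogen with two H attached to carbon (a primary amine).
(A) has an N-methylamino group (-NHCH3) but the nitrogen bears two carbons and only one H (H1), not H2.
(B) has an N-methylamino group (-NHCH3) but the nitrogen bears two carbons and only one H (H1), not H2.
(C) has a nitro group (-[N+](=O)[O-]) but the nitrogen is [N+] with no H, not NX3H2.
(D) contains a primary amino group (-NH2), which satisfies every atom and bond constraint.
So the answer is (D).

D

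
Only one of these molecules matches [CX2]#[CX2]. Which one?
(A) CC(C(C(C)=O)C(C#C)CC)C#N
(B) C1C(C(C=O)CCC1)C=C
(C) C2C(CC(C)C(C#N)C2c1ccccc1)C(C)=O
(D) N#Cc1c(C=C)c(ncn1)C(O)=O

A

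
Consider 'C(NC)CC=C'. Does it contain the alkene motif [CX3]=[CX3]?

Yes

The pattern [CX3]=[CX3] describes a non-aromatic C=C double bond between two sp2 carbons — an alkene.
The molecule carries a vinyl group (-CH=CH2), whose atoms satisfy every constraint of the query, so the pattern matches.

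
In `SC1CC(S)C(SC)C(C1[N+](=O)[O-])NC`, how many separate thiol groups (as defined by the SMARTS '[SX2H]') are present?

[SX2H] is the SMARTS for a thiol: an aliphatic sulfur with two connections, one being H.
The molecule carries 2 separate instances of a thiol (-SH) meeting every constraint; each maps to a distinct set of atoms, giving 2 matches.

2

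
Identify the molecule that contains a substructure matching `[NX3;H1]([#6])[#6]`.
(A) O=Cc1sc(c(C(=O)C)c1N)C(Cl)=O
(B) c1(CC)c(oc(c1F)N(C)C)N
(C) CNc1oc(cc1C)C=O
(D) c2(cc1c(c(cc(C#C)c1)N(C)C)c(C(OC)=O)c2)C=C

C

[NX3;H1]([#6])[#6] describes a trivalent nitrogen with one H, bonded to two carbons (a secondary amine).
(A) has a primary amino group (-NH2) but the nitrogen has H2 and only one carbon neighbour.
(B) has a dimethylamino group (-N(CH3)2) but the nitrogen has H0, not H1.
(C) contains an N-methylamino group (-NHCH3), which satisfies every atom and bond constraint.
(D) has a dimethylamino group (-N(CH3)2) but the nitrogen has H0, not H1.
So the answer is (C).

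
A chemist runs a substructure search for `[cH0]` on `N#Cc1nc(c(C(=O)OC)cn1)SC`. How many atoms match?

3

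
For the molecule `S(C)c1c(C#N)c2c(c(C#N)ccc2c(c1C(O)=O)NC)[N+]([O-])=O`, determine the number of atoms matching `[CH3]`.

2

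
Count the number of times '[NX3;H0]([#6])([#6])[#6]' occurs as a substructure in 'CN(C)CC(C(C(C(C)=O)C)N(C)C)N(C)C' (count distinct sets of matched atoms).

3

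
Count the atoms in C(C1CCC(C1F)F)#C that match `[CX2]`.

The query [CX2] means: C with X2: aliphatic carbon with exactly 2 total connections.
Check the 9 heavy atoms by environment: 5× C (X4) → no; 2× F (X1) → no; 2× C (X2) → match.
That gives 2 matching atoms.

2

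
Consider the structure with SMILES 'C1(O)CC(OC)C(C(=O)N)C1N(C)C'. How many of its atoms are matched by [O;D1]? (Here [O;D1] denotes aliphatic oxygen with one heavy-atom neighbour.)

The query [O;D1] means: aliphatic oxygen bonded to exactly one heavy atom.
Check the 14 heavy atoms by environment: 5× C (D3) → no; 1× C (D2) → no; 2× O (D1) → match; 1× O (D2) → no; 3× C (D1) → no; 1× N (D1) → no; 1× N (D3) → no.
That gives 2 matching atoms.

2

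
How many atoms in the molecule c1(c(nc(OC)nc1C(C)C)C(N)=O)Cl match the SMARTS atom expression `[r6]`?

6

Check the 15 heavy atoms by environment: 2× n (aromatic, in 6-ring) → match; 4× c (aromatic, in 6-ring) → match; 1× Cl (acyclic) → no; 2× O (acyclic) → no; 5× C (acyclic) → no; 1× N (acyclic) → no.
Summing the matching environments: 2 + 4 = 6 matching atoms.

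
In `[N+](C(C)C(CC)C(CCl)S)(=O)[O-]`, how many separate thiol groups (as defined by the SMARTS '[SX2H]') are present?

1

[SX2H] is the SMARTS for a thiol: an aliphatic sulfur with two connections, one being H.
Exactly one fragment in the molecule meets all constraints, giving 1 match.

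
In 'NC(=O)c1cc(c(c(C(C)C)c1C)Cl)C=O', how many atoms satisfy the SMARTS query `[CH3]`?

Check the 16 heavy atoms by environment: 5× c (aromatic, H0) → no; 1× c (aromatic, H1) → no; 2× C (H1) → no; 2× O (H0) → no; 3× C (H3) → match; 1× C (H0) → no; 1× N (H2) → no; 1× Cl (H0) → no.
That gives 3 matching atoms.

3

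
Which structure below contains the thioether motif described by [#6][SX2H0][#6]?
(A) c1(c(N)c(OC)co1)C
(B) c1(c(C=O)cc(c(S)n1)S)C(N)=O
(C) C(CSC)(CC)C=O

C

[#6][SX2H0][#6] describes an aliphatic sulfur bridging two carbons with no H on the sulfur (a thioether).
(A) has a methoxy ether (-OCH3) but the bridging atom is O, not S.
(B) has a thiol (-SH) but the sulfur has H1, not H0 bridging two carbons.
(C) contains a methylthio ether (-SCH3), which satisfies every atom and bond constraint.
So the answer is (C).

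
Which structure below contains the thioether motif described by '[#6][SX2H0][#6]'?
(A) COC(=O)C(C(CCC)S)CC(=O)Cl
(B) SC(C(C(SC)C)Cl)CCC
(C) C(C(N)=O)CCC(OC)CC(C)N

B

[#6][SX2H0][#6] describes an aliphatic sulfur bridging two carbons with no H on the sulfur (a thioether).
(A) has a thiol (-SH) but the sulfur has H1, not H0 bridging two carbons.
(B) contains a methylthio ether (-SCH3), which satisfies every atom and bond constraint.
(C) has a methoxy ether (-OCH3) but the bridging atom is O, not S.
So the answer is (B).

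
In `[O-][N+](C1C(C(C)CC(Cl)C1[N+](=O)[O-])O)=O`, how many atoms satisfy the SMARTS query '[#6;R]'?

The query [#6;R] means: carbon that is part of a ring.
Check the 15 heavy atoms by environment: 6× C (in 6-ring) → match; 1× Cl (acyclic) → no; 1× C (acyclic) → no; 3× O (acyclic) → no; 2× N (charge +1, acyclic) → no; 2× O (charge -1, acyclic) → no.
That gives 6 matching atoms.

6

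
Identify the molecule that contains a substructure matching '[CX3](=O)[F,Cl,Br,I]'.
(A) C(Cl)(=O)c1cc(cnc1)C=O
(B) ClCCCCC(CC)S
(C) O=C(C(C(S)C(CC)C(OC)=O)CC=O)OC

[CX3](=O)[F,Cl,Br,I] describes a carbonyl carbon bonded to a halogen (an acyl halide).
(A) contains an acyl chloride (-C(=O)Cl), which satisfies every atom and bond constraint.
(B) has a chloro substituent but the Cl is not on a carbonyl carbon.
(C) has a methyl-ester group (-C(=O)OCH3) but the carbonyl is bonded to -O-C, not to a halogen.
So the answer is (A).

A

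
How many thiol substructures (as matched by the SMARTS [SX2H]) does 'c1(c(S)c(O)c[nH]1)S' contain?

[SX2H] is the SMARTS for a thiol: an aliphatic sulfur with two connections, one being H.
The molecule carries 2 separate instances of a thiol (-SH) meeting every constraint; each maps to a distinct set of atoms, giving 2 matches.

2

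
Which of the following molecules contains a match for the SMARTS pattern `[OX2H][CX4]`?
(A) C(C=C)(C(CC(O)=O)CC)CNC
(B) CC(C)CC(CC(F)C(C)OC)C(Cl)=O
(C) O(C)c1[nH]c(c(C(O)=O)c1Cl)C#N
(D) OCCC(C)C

[OX2H][CX4] describes a hydroxyl oxygen bound to an sp3 (X4) carbon (an aliphatic alcohol).
(A) has a carboxylic acid group (-C(=O)OH) but the -OH is on a CX3 carbonyl carbon, not a CX4 carbon.
(B) has a methoxy ether (-OCH3) but the oxygen has H0 (ether), not H1.
(C) has a methoxy ether (-OCH3) but the oxygen has H0 (ether), not H1.
(D) contains a hydroxyl group (-OH), which satisfies every atom and bond constraint.
So the answer is (D).

D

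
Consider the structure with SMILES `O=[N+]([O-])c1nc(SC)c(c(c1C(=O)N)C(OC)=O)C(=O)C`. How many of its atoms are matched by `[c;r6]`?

5

Check the 21 heavy atoms by environment: 1× n (aromatic, in 6-ring) → no; 5× c (aromatic, in 6-ring) → match; 6× C (acyclic) → no; 5× O (acyclic) → no; 1× N (charge +1, acyclic) → no; 1× O (charge -1, acyclic) → no; 1× S (acyclic) → no; 1× N (acyclic) → no.
That gives 5 matching atoms.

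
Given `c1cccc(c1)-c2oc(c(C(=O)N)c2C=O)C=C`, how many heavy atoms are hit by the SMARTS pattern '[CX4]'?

0

The query [CX4] means: C with X4: aliphatic carbon with exactly 4 total connections (bonds + H).
Check the 18 heavy atoms by environment: 1× o (aromatic, X2) → no; 10× c (aromatic, X3) → no; 4× C (X3) → no; 2× O (X1) → no; 1× N (X3) → no.
No environment satisfies the query, so 0 matching atoms.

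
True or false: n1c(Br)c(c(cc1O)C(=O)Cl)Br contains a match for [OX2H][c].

True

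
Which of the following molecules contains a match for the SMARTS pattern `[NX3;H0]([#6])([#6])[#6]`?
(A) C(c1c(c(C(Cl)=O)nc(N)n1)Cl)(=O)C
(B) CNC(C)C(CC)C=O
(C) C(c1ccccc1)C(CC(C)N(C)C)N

C

[NX3;H0]([#6])([#6])[#6] describes a trivalent nitrogen with no H, bonded to three carbons (a tertiary amine).
(A) has a primary amino group (-NH2) but the nitrogen has H2, not H0 with three carbons.
(B) has an N-methylamino group (-NHCH3) but the nitrogen still has one H (H1), not H0.
(C) contains a dimethylamino group (-N(CH3)2), which satisfies every atom and bond constraint.
So the answer is (C).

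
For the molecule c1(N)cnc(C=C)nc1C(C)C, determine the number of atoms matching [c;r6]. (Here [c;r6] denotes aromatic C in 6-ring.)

The query [c;r6] means: aromatic carbon that belongs to a six-membered ring.
Check the 12 heavy atoms by environment: 2× n (aromatic, in 6-ring) → no; 4× c (aromatic, in 6-ring) → match; 1× N (acyclic) → no; 5× C (acyclic) → no.
That gives 4 matching atoms.

4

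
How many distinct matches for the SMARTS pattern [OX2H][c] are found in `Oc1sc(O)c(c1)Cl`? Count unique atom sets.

2

[OX2H][c] is the SMARTS for a phenol: a hydroxyl oxygen attached to an aromatic carbon.
The molecule carries 2 separate instances of a hydroxyl group (-OH) meeting every constraint; each maps to a distinct set of atoms, giving 2 matches.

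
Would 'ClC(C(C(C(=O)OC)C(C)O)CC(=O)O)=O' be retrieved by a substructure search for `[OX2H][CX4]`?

The pattern [OX2H][CX4] describes a hydroxyl oxygen bound to an sp3 (X4) carbon — an aliphatic alcohol.
The molecule carries a hydroxyl group (-OH), whose atoms satisfy every constraint of the query, so the pattern matches.

Yes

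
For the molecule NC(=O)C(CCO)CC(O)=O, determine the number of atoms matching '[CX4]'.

4

The query [CX4] means: C with X4: aliphatic carbon with exactly 4 total connections (bonds + H).
Check the 11 heavy atoms by environment: 4× C (X4) → match; 2× C (X3) → no; 2× O (X1) → no; 2× O (X2) → no; 1× N (X3) → no.
That gives 4 matching atoms.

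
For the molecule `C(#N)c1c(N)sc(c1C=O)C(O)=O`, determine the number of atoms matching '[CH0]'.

The query [CH0] means: aliphatic carbon with no attached hydrogen.
Check the 13 heavy atoms by environment: 1× s (aromatic, H0) → no; 4× c (aromatic, H0) → no; 2× C (H0) → match; 1× N (H0) → no; 1× C (H1) → no; 2× O (H0) → no; 1× N (H2) → no; 1× O (H1) → no.
That gives 2 matching atoms.

2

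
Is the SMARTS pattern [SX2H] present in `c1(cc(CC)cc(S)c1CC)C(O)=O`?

Yes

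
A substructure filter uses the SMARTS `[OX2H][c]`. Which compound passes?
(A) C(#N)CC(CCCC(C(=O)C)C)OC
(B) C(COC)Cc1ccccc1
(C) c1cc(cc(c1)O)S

C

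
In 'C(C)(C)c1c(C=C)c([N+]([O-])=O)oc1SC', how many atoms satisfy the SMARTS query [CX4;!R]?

The query [CX4;!R] means: aliphatic carbon with four total connections, not in a ring.
Check the 15 heavy atoms by environment: 1× o (aromatic, X2, in 5-ring) → no; 4× c (aromatic, X3, in 5-ring) → no; 1× N (charge +1, X3, acyclic) → no; 1× O (charge -1, X1, acyclic) → no; 1× O (X1, acyclic) → no; 2× C (X3, acyclic) → no; 1× S (X2, acyclic) → no; 4× C (X4, acyclic) → match.
That gives 4 matching atoms.

4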